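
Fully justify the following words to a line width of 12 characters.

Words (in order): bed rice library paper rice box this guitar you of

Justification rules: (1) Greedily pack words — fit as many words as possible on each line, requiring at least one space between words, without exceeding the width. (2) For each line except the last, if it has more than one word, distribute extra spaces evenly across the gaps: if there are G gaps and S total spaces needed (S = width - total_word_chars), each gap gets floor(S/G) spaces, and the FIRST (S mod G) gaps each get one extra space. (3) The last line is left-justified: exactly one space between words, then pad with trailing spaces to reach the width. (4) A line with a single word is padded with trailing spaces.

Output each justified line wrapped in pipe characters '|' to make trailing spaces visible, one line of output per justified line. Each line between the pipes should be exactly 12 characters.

Answer: |bed     rice|
|library     |
|paper   rice|
|box     this|
|guitar   you|
|of          |

Derivation:
Line 1: ['bed', 'rice'] (min_width=8, slack=4)
Line 2: ['library'] (min_width=7, slack=5)
Line 3: ['paper', 'rice'] (min_width=10, slack=2)
Line 4: ['box', 'this'] (min_width=8, slack=4)
Line 5: ['guitar', 'you'] (min_width=10, slack=2)
Line 6: ['of'] (min_width=2, slack=10)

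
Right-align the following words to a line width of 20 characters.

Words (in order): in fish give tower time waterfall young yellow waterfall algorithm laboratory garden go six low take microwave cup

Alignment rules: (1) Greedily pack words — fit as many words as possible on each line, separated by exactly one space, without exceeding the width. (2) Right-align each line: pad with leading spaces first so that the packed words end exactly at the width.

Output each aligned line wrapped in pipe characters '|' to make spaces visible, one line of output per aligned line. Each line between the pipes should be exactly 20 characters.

Answer: |  in fish give tower|
|time waterfall young|
|    yellow waterfall|
|algorithm laboratory|
|   garden go six low|
|  take microwave cup|

Derivation:
Line 1: ['in', 'fish', 'give', 'tower'] (min_width=18, slack=2)
Line 2: ['time', 'waterfall', 'young'] (min_width=20, slack=0)
Line 3: ['yellow', 'waterfall'] (min_width=16, slack=4)
Line 4: ['algorithm', 'laboratory'] (min_width=20, slack=0)
Line 5: ['garden', 'go', 'six', 'low'] (min_width=17, slack=3)
Line 6: ['take', 'microwave', 'cup'] (min_width=18, slack=2)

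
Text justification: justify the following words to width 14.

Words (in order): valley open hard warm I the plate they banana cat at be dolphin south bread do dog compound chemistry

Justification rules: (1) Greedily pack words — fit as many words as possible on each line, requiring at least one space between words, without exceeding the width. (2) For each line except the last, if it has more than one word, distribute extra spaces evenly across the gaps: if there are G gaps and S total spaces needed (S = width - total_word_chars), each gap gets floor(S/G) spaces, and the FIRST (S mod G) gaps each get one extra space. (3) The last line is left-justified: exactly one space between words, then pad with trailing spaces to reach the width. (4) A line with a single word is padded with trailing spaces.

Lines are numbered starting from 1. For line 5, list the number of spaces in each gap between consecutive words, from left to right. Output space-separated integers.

Line 1: ['valley', 'open'] (min_width=11, slack=3)
Line 2: ['hard', 'warm', 'I'] (min_width=11, slack=3)
Line 3: ['the', 'plate', 'they'] (min_width=14, slack=0)
Line 4: ['banana', 'cat', 'at'] (min_width=13, slack=1)
Line 5: ['be', 'dolphin'] (min_width=10, slack=4)
Line 6: ['south', 'bread', 'do'] (min_width=14, slack=0)
Line 7: ['dog', 'compound'] (min_width=12, slack=2)
Line 8: ['chemistry'] (min_width=9, slack=5)

Answer: 5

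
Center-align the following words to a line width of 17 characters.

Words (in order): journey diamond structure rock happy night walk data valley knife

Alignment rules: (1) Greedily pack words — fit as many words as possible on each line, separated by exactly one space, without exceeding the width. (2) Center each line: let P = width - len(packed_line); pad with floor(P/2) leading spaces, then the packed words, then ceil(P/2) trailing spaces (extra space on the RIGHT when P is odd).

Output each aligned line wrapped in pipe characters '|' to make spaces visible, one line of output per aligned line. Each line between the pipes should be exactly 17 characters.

Line 1: ['journey', 'diamond'] (min_width=15, slack=2)
Line 2: ['structure', 'rock'] (min_width=14, slack=3)
Line 3: ['happy', 'night', 'walk'] (min_width=16, slack=1)
Line 4: ['data', 'valley', 'knife'] (min_width=17, slack=0)

Answer: | journey diamond |
| structure rock  |
|happy night walk |
|data valley knife|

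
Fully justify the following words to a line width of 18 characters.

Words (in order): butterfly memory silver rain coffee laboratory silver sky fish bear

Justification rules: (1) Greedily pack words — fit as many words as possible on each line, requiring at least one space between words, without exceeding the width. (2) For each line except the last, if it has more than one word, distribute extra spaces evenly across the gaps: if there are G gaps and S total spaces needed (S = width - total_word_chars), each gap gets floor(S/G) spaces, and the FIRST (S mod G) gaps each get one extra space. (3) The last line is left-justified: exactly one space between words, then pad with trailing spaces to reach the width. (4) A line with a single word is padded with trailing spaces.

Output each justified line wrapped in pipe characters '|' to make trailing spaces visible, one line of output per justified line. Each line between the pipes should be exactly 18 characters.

Answer: |butterfly   memory|
|silver rain coffee|
|laboratory  silver|
|sky fish bear     |

Derivation:
Line 1: ['butterfly', 'memory'] (min_width=16, slack=2)
Line 2: ['silver', 'rain', 'coffee'] (min_width=18, slack=0)
Line 3: ['laboratory', 'silver'] (min_width=17, slack=1)
Line 4: ['sky', 'fish', 'bear'] (min_width=13, slack=5)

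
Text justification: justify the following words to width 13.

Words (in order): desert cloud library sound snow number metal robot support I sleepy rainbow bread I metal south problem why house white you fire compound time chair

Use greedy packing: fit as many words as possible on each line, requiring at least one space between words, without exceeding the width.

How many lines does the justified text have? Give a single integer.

Line 1: ['desert', 'cloud'] (min_width=12, slack=1)
Line 2: ['library', 'sound'] (min_width=13, slack=0)
Line 3: ['snow', 'number'] (min_width=11, slack=2)
Line 4: ['metal', 'robot'] (min_width=11, slack=2)
Line 5: ['support', 'I'] (min_width=9, slack=4)
Line 6: ['sleepy'] (min_width=6, slack=7)
Line 7: ['rainbow', 'bread'] (min_width=13, slack=0)
Line 8: ['I', 'metal', 'south'] (min_width=13, slack=0)
Line 9: ['problem', 'why'] (min_width=11, slack=2)
Line 10: ['house', 'white'] (min_width=11, slack=2)
Line 11: ['you', 'fire'] (min_width=8, slack=5)
Line 12: ['compound', 'time'] (min_width=13, slack=0)
Line 13: ['chair'] (min_width=5, slack=8)
Total lines: 13

Answer: 13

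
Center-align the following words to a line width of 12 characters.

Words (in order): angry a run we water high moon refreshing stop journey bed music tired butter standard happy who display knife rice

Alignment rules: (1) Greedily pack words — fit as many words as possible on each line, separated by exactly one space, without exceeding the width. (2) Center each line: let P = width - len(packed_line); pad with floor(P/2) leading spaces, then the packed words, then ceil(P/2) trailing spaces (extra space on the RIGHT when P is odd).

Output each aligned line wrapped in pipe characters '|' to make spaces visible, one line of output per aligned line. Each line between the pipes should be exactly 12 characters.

Answer: |angry a run |
|  we water  |
| high moon  |
| refreshing |
|stop journey|
| bed music  |
|tired butter|
|  standard  |
| happy who  |
|  display   |
| knife rice |

Derivation:
Line 1: ['angry', 'a', 'run'] (min_width=11, slack=1)
Line 2: ['we', 'water'] (min_width=8, slack=4)
Line 3: ['high', 'moon'] (min_width=9, slack=3)
Line 4: ['refreshing'] (min_width=10, slack=2)
Line 5: ['stop', 'journey'] (min_width=12, slack=0)
Line 6: ['bed', 'music'] (min_width=9, slack=3)
Line 7: ['tired', 'butter'] (min_width=12, slack=0)
Line 8: ['standard'] (min_width=8, slack=4)
Line 9: ['happy', 'who'] (min_width=9, slack=3)
Line 10: ['display'] (min_width=7, slack=5)
Line 11: ['knife', 'rice'] (min_width=10, slack=2)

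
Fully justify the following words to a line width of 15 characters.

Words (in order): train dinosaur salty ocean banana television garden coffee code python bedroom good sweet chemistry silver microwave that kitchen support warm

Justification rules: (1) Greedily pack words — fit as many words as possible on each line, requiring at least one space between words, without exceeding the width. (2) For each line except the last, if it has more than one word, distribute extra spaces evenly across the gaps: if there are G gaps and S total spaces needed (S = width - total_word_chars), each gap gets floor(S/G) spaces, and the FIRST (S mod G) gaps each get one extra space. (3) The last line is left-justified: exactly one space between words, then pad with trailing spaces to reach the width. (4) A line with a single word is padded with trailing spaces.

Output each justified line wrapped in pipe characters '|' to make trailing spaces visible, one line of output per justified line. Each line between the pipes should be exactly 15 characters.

Line 1: ['train', 'dinosaur'] (min_width=14, slack=1)
Line 2: ['salty', 'ocean'] (min_width=11, slack=4)
Line 3: ['banana'] (min_width=6, slack=9)
Line 4: ['television'] (min_width=10, slack=5)
Line 5: ['garden', 'coffee'] (min_width=13, slack=2)
Line 6: ['code', 'python'] (min_width=11, slack=4)
Line 7: ['bedroom', 'good'] (min_width=12, slack=3)
Line 8: ['sweet', 'chemistry'] (min_width=15, slack=0)
Line 9: ['silver'] (min_width=6, slack=9)
Line 10: ['microwave', 'that'] (min_width=14, slack=1)
Line 11: ['kitchen', 'support'] (min_width=15, slack=0)
Line 12: ['warm'] (min_width=4, slack=11)

Answer: |train  dinosaur|
|salty     ocean|
|banana         |
|television     |
|garden   coffee|
|code     python|
|bedroom    good|
|sweet chemistry|
|silver         |
|microwave  that|
|kitchen support|
|warm           |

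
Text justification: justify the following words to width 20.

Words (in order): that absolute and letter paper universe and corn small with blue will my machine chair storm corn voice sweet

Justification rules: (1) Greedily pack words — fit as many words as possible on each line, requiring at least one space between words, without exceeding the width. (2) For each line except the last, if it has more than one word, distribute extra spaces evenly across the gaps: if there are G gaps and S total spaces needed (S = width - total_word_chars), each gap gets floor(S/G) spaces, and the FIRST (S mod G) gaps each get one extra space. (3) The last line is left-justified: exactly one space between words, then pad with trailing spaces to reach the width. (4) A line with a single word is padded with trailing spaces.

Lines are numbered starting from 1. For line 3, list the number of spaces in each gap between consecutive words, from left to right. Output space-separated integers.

Line 1: ['that', 'absolute', 'and'] (min_width=17, slack=3)
Line 2: ['letter', 'paper'] (min_width=12, slack=8)
Line 3: ['universe', 'and', 'corn'] (min_width=17, slack=3)
Line 4: ['small', 'with', 'blue', 'will'] (min_width=20, slack=0)
Line 5: ['my', 'machine', 'chair'] (min_width=16, slack=4)
Line 6: ['storm', 'corn', 'voice'] (min_width=16, slack=4)
Line 7: ['sweet'] (min_width=5, slack=15)

Answer: 3 2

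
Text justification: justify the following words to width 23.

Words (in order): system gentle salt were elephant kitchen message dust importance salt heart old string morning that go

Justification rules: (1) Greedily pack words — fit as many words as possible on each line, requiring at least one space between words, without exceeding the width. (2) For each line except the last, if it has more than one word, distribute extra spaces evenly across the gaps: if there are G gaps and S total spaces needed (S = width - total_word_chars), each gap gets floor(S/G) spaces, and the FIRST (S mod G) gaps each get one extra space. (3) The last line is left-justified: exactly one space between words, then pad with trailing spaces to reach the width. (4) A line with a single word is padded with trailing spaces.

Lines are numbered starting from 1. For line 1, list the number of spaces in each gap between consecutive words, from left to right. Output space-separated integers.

Line 1: ['system', 'gentle', 'salt', 'were'] (min_width=23, slack=0)
Line 2: ['elephant', 'kitchen'] (min_width=16, slack=7)
Line 3: ['message', 'dust', 'importance'] (min_width=23, slack=0)
Line 4: ['salt', 'heart', 'old', 'string'] (min_width=21, slack=2)
Line 5: ['morning', 'that', 'go'] (min_width=15, slack=8)

Answer: 1 1 1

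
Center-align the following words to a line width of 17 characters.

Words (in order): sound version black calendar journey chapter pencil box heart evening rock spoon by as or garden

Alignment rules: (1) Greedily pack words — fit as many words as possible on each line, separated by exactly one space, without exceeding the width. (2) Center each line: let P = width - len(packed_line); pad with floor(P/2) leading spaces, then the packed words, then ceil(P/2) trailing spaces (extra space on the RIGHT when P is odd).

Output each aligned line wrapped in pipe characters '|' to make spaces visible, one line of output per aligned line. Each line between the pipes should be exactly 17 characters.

Line 1: ['sound', 'version'] (min_width=13, slack=4)
Line 2: ['black', 'calendar'] (min_width=14, slack=3)
Line 3: ['journey', 'chapter'] (min_width=15, slack=2)
Line 4: ['pencil', 'box', 'heart'] (min_width=16, slack=1)
Line 5: ['evening', 'rock'] (min_width=12, slack=5)
Line 6: ['spoon', 'by', 'as', 'or'] (min_width=14, slack=3)
Line 7: ['garden'] (min_width=6, slack=11)

Answer: |  sound version  |
| black calendar  |
| journey chapter |
|pencil box heart |
|  evening rock   |
| spoon by as or  |
|     garden      |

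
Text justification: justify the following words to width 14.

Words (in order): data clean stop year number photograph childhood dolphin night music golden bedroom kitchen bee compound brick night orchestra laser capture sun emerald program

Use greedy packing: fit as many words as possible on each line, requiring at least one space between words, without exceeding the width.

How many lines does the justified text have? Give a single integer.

Answer: 15

Derivation:
Line 1: ['data', 'clean'] (min_width=10, slack=4)
Line 2: ['stop', 'year'] (min_width=9, slack=5)
Line 3: ['number'] (min_width=6, slack=8)
Line 4: ['photograph'] (min_width=10, slack=4)
Line 5: ['childhood'] (min_width=9, slack=5)
Line 6: ['dolphin', 'night'] (min_width=13, slack=1)
Line 7: ['music', 'golden'] (min_width=12, slack=2)
Line 8: ['bedroom'] (min_width=7, slack=7)
Line 9: ['kitchen', 'bee'] (min_width=11, slack=3)
Line 10: ['compound', 'brick'] (min_width=14, slack=0)
Line 11: ['night'] (min_width=5, slack=9)
Line 12: ['orchestra'] (min_width=9, slack=5)
Line 13: ['laser', 'capture'] (min_width=13, slack=1)
Line 14: ['sun', 'emerald'] (min_width=11, slack=3)
Line 15: ['program'] (min_width=7, slack=7)
Total lines: 15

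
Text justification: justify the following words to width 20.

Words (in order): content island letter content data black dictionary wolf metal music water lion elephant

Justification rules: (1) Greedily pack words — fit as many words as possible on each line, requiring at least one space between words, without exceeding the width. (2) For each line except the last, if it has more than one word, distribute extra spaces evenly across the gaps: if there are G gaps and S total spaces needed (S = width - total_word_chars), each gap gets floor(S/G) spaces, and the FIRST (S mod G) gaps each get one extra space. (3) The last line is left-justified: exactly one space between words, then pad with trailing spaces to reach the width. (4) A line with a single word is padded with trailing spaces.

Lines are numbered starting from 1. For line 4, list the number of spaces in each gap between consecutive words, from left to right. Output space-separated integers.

Answer: 3 3

Derivation:
Line 1: ['content', 'island'] (min_width=14, slack=6)
Line 2: ['letter', 'content', 'data'] (min_width=19, slack=1)
Line 3: ['black', 'dictionary'] (min_width=16, slack=4)
Line 4: ['wolf', 'metal', 'music'] (min_width=16, slack=4)
Line 5: ['water', 'lion', 'elephant'] (min_width=19, slack=1)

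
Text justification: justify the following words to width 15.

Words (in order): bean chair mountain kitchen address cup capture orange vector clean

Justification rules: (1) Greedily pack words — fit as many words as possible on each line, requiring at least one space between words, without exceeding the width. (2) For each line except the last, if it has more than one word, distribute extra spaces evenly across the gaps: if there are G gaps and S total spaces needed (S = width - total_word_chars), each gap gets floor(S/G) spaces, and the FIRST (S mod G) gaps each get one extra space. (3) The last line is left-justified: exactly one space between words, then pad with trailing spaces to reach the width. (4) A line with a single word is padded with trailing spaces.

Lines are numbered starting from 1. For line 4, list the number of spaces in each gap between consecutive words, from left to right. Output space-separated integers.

Line 1: ['bean', 'chair'] (min_width=10, slack=5)
Line 2: ['mountain'] (min_width=8, slack=7)
Line 3: ['kitchen', 'address'] (min_width=15, slack=0)
Line 4: ['cup', 'capture'] (min_width=11, slack=4)
Line 5: ['orange', 'vector'] (min_width=13, slack=2)
Line 6: ['clean'] (min_width=5, slack=10)

Answer: 5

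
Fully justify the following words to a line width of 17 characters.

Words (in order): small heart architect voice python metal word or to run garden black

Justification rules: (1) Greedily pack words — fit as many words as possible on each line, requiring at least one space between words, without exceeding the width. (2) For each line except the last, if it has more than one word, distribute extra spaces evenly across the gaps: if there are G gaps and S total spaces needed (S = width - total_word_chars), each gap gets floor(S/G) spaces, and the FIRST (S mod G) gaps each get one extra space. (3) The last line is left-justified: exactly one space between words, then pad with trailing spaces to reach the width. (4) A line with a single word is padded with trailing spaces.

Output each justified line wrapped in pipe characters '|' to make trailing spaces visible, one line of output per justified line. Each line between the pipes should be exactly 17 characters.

Answer: |small       heart|
|architect   voice|
|python metal word|
|or  to run garden|
|black            |

Derivation:
Line 1: ['small', 'heart'] (min_width=11, slack=6)
Line 2: ['architect', 'voice'] (min_width=15, slack=2)
Line 3: ['python', 'metal', 'word'] (min_width=17, slack=0)
Line 4: ['or', 'to', 'run', 'garden'] (min_width=16, slack=1)
Line 5: ['black'] (min_width=5, slack=12)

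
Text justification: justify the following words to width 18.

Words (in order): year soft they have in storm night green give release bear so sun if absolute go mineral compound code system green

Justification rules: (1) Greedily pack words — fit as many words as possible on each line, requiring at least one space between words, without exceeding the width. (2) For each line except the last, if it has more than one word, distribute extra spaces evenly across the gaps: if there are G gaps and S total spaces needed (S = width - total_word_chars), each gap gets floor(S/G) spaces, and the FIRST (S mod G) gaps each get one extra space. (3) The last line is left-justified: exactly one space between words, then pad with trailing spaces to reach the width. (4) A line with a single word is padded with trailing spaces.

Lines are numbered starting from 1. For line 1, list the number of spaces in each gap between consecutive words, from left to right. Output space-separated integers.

Answer: 3 3

Derivation:
Line 1: ['year', 'soft', 'they'] (min_width=14, slack=4)
Line 2: ['have', 'in', 'storm'] (min_width=13, slack=5)
Line 3: ['night', 'green', 'give'] (min_width=16, slack=2)
Line 4: ['release', 'bear', 'so'] (min_width=15, slack=3)
Line 5: ['sun', 'if', 'absolute', 'go'] (min_width=18, slack=0)
Line 6: ['mineral', 'compound'] (min_width=16, slack=2)
Line 7: ['code', 'system', 'green'] (min_width=17, slack=1)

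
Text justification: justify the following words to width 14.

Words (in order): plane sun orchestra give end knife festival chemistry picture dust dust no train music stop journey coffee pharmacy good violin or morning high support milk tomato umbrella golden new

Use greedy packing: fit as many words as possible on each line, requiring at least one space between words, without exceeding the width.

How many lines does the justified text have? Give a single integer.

Line 1: ['plane', 'sun'] (min_width=9, slack=5)
Line 2: ['orchestra', 'give'] (min_width=14, slack=0)
Line 3: ['end', 'knife'] (min_width=9, slack=5)
Line 4: ['festival'] (min_width=8, slack=6)
Line 5: ['chemistry'] (min_width=9, slack=5)
Line 6: ['picture', 'dust'] (min_width=12, slack=2)
Line 7: ['dust', 'no', 'train'] (min_width=13, slack=1)
Line 8: ['music', 'stop'] (min_width=10, slack=4)
Line 9: ['journey', 'coffee'] (min_width=14, slack=0)
Line 10: ['pharmacy', 'good'] (min_width=13, slack=1)
Line 11: ['violin', 'or'] (min_width=9, slack=5)
Line 12: ['morning', 'high'] (min_width=12, slack=2)
Line 13: ['support', 'milk'] (min_width=12, slack=2)
Line 14: ['tomato'] (min_width=6, slack=8)
Line 15: ['umbrella'] (min_width=8, slack=6)
Line 16: ['golden', 'new'] (min_width=10, slack=4)
Total lines: 16

Answer: 16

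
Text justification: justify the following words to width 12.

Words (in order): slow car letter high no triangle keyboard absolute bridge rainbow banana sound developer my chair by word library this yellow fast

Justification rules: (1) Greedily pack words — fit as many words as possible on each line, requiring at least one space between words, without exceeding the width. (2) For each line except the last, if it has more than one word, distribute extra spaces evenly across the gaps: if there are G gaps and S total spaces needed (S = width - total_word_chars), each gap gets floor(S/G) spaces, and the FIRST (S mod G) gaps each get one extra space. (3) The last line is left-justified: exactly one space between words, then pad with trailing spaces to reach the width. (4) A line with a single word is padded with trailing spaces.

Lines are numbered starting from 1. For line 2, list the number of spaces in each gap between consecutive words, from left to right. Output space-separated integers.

Answer: 2

Derivation:
Line 1: ['slow', 'car'] (min_width=8, slack=4)
Line 2: ['letter', 'high'] (min_width=11, slack=1)
Line 3: ['no', 'triangle'] (min_width=11, slack=1)
Line 4: ['keyboard'] (min_width=8, slack=4)
Line 5: ['absolute'] (min_width=8, slack=4)
Line 6: ['bridge'] (min_width=6, slack=6)
Line 7: ['rainbow'] (min_width=7, slack=5)
Line 8: ['banana', 'sound'] (min_width=12, slack=0)
Line 9: ['developer', 'my'] (min_width=12, slack=0)
Line 10: ['chair', 'by'] (min_width=8, slack=4)
Line 11: ['word', 'library'] (min_width=12, slack=0)
Line 12: ['this', 'yellow'] (min_width=11, slack=1)
Line 13: ['fast'] (min_width=4, slack=8)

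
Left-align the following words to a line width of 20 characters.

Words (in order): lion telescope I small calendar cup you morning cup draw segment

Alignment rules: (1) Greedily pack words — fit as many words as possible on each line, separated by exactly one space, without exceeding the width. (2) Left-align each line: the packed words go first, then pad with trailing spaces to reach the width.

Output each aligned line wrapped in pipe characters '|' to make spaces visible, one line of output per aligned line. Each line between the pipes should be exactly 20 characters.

Line 1: ['lion', 'telescope', 'I'] (min_width=16, slack=4)
Line 2: ['small', 'calendar', 'cup'] (min_width=18, slack=2)
Line 3: ['you', 'morning', 'cup', 'draw'] (min_width=20, slack=0)
Line 4: ['segment'] (min_width=7, slack=13)

Answer: |lion telescope I    |
|small calendar cup  |
|you morning cup draw|
|segment             |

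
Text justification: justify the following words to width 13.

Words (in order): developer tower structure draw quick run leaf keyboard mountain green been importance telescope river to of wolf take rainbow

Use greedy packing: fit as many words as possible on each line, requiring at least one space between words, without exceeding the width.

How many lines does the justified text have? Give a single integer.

Line 1: ['developer'] (min_width=9, slack=4)
Line 2: ['tower'] (min_width=5, slack=8)
Line 3: ['structure'] (min_width=9, slack=4)
Line 4: ['draw', 'quick'] (min_width=10, slack=3)
Line 5: ['run', 'leaf'] (min_width=8, slack=5)
Line 6: ['keyboard'] (min_width=8, slack=5)
Line 7: ['mountain'] (min_width=8, slack=5)
Line 8: ['green', 'been'] (min_width=10, slack=3)
Line 9: ['importance'] (min_width=10, slack=3)
Line 10: ['telescope'] (min_width=9, slack=4)
Line 11: ['river', 'to', 'of'] (min_width=11, slack=2)
Line 12: ['wolf', 'take'] (min_width=9, slack=4)
Line 13: ['rainbow'] (min_width=7, slack=6)
Total lines: 13

Answer: 13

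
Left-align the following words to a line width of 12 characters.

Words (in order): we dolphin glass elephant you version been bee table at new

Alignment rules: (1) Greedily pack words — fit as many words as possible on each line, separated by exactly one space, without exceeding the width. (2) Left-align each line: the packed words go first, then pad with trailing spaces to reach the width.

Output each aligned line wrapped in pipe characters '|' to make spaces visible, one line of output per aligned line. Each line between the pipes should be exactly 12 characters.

Line 1: ['we', 'dolphin'] (min_width=10, slack=2)
Line 2: ['glass'] (min_width=5, slack=7)
Line 3: ['elephant', 'you'] (min_width=12, slack=0)
Line 4: ['version', 'been'] (min_width=12, slack=0)
Line 5: ['bee', 'table', 'at'] (min_width=12, slack=0)
Line 6: ['new'] (min_width=3, slack=9)

Answer: |we dolphin  |
|glass       |
|elephant you|
|version been|
|bee table at|
|new         |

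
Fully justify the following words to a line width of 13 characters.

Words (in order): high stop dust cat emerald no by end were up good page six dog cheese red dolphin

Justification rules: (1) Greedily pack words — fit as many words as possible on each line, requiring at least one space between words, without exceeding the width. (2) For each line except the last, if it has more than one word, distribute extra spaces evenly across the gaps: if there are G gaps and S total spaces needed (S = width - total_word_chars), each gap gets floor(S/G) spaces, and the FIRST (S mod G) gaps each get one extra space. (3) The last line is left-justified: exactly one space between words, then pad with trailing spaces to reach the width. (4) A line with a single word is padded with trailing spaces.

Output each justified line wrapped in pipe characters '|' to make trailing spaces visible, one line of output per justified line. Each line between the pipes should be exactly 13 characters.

Line 1: ['high', 'stop'] (min_width=9, slack=4)
Line 2: ['dust', 'cat'] (min_width=8, slack=5)
Line 3: ['emerald', 'no', 'by'] (min_width=13, slack=0)
Line 4: ['end', 'were', 'up'] (min_width=11, slack=2)
Line 5: ['good', 'page', 'six'] (min_width=13, slack=0)
Line 6: ['dog', 'cheese'] (min_width=10, slack=3)
Line 7: ['red', 'dolphin'] (min_width=11, slack=2)

Answer: |high     stop|
|dust      cat|
|emerald no by|
|end  were  up|
|good page six|
|dog    cheese|
|red dolphin  |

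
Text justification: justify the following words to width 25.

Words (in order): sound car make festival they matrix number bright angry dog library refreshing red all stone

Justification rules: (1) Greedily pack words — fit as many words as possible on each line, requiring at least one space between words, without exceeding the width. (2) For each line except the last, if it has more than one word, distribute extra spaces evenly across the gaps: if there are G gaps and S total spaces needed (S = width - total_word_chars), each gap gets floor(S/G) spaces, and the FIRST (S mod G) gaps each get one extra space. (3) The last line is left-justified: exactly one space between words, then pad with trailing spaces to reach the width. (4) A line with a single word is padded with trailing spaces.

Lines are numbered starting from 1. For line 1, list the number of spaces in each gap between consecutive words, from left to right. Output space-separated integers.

Line 1: ['sound', 'car', 'make', 'festival'] (min_width=23, slack=2)
Line 2: ['they', 'matrix', 'number', 'bright'] (min_width=25, slack=0)
Line 3: ['angry', 'dog', 'library'] (min_width=17, slack=8)
Line 4: ['refreshing', 'red', 'all', 'stone'] (min_width=24, slack=1)

Answer: 2 2 1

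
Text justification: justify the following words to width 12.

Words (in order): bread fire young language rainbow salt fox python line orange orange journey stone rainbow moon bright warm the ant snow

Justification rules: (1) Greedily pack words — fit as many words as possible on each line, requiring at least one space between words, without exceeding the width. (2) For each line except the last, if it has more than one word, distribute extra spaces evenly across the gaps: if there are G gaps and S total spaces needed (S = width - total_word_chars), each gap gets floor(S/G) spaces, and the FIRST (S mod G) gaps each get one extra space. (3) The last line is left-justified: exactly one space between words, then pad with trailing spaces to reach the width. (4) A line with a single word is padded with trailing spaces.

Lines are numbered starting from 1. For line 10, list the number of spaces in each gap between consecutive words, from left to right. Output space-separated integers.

Answer: 1

Derivation:
Line 1: ['bread', 'fire'] (min_width=10, slack=2)
Line 2: ['young'] (min_width=5, slack=7)
Line 3: ['language'] (min_width=8, slack=4)
Line 4: ['rainbow', 'salt'] (min_width=12, slack=0)
Line 5: ['fox', 'python'] (min_width=10, slack=2)
Line 6: ['line', 'orange'] (min_width=11, slack=1)
Line 7: ['orange'] (min_width=6, slack=6)
Line 8: ['journey'] (min_width=7, slack=5)
Line 9: ['stone'] (min_width=5, slack=7)
Line 10: ['rainbow', 'moon'] (min_width=12, slack=0)
Line 11: ['bright', 'warm'] (min_width=11, slack=1)
Line 12: ['the', 'ant', 'snow'] (min_width=12, slack=0)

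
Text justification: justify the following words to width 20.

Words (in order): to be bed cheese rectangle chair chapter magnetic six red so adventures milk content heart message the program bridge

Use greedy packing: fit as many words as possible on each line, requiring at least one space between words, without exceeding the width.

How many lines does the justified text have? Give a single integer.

Line 1: ['to', 'be', 'bed', 'cheese'] (min_width=16, slack=4)
Line 2: ['rectangle', 'chair'] (min_width=15, slack=5)
Line 3: ['chapter', 'magnetic', 'six'] (min_width=20, slack=0)
Line 4: ['red', 'so', 'adventures'] (min_width=17, slack=3)
Line 5: ['milk', 'content', 'heart'] (min_width=18, slack=2)
Line 6: ['message', 'the', 'program'] (min_width=19, slack=1)
Line 7: ['bridge'] (min_width=6, slack=14)
Total lines: 7

Answer: 7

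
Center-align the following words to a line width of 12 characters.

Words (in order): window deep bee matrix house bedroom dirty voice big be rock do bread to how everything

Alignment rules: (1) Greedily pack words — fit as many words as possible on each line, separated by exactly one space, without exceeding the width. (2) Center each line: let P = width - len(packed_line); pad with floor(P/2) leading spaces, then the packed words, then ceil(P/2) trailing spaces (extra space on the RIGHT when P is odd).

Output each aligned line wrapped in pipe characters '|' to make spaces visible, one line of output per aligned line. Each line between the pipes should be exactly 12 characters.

Answer: |window deep |
| bee matrix |
|   house    |
|  bedroom   |
|dirty voice |
|big be rock |
|do bread to |
|    how     |
| everything |

Derivation:
Line 1: ['window', 'deep'] (min_width=11, slack=1)
Line 2: ['bee', 'matrix'] (min_width=10, slack=2)
Line 3: ['house'] (min_width=5, slack=7)
Line 4: ['bedroom'] (min_width=7, slack=5)
Line 5: ['dirty', 'voice'] (min_width=11, slack=1)
Line 6: ['big', 'be', 'rock'] (min_width=11, slack=1)
Line 7: ['do', 'bread', 'to'] (min_width=11, slack=1)
Line 8: ['how'] (min_width=3, slack=9)
Line 9: ['everything'] (min_width=10, slack=2)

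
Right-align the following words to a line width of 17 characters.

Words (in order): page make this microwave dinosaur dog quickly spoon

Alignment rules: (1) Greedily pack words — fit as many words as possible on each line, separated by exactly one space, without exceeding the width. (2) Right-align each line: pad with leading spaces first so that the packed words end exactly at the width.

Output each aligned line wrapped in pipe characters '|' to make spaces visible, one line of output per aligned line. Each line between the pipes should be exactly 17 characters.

Answer: |   page make this|
|        microwave|
|     dinosaur dog|
|    quickly spoon|

Derivation:
Line 1: ['page', 'make', 'this'] (min_width=14, slack=3)
Line 2: ['microwave'] (min_width=9, slack=8)
Line 3: ['dinosaur', 'dog'] (min_width=12, slack=5)
Line 4: ['quickly', 'spoon'] (min_width=13, slack=4)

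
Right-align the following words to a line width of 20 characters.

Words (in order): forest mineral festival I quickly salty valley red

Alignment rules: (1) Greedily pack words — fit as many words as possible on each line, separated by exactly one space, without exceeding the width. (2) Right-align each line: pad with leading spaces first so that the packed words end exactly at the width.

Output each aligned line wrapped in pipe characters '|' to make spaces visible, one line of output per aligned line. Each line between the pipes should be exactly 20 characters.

Line 1: ['forest', 'mineral'] (min_width=14, slack=6)
Line 2: ['festival', 'I', 'quickly'] (min_width=18, slack=2)
Line 3: ['salty', 'valley', 'red'] (min_width=16, slack=4)

Answer: |      forest mineral|
|  festival I quickly|
|    salty valley red|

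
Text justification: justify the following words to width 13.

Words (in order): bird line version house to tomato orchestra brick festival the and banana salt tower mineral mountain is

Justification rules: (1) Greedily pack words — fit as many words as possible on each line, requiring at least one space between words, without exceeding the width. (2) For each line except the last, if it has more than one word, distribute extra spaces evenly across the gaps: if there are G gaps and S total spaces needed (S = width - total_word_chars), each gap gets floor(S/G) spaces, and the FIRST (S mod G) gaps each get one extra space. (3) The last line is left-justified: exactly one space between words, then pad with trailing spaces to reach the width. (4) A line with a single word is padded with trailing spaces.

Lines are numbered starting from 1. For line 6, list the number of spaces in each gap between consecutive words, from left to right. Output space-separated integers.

Answer: 2

Derivation:
Line 1: ['bird', 'line'] (min_width=9, slack=4)
Line 2: ['version', 'house'] (min_width=13, slack=0)
Line 3: ['to', 'tomato'] (min_width=9, slack=4)
Line 4: ['orchestra'] (min_width=9, slack=4)
Line 5: ['brick'] (min_width=5, slack=8)
Line 6: ['festival', 'the'] (min_width=12, slack=1)
Line 7: ['and', 'banana'] (min_width=10, slack=3)
Line 8: ['salt', 'tower'] (min_width=10, slack=3)
Line 9: ['mineral'] (min_width=7, slack=6)
Line 10: ['mountain', 'is'] (min_width=11, slack=2)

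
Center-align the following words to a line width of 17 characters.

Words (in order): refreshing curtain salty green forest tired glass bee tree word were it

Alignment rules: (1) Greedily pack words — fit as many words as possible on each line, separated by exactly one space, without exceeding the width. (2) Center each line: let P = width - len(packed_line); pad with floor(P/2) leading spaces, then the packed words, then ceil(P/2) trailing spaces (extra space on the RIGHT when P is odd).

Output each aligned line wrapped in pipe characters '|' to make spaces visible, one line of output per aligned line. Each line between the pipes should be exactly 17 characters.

Answer: |   refreshing    |
|  curtain salty  |
|  green forest   |
| tired glass bee |
|tree word were it|

Derivation:
Line 1: ['refreshing'] (min_width=10, slack=7)
Line 2: ['curtain', 'salty'] (min_width=13, slack=4)
Line 3: ['green', 'forest'] (min_width=12, slack=5)
Line 4: ['tired', 'glass', 'bee'] (min_width=15, slack=2)
Line 5: ['tree', 'word', 'were', 'it'] (min_width=17, slack=0)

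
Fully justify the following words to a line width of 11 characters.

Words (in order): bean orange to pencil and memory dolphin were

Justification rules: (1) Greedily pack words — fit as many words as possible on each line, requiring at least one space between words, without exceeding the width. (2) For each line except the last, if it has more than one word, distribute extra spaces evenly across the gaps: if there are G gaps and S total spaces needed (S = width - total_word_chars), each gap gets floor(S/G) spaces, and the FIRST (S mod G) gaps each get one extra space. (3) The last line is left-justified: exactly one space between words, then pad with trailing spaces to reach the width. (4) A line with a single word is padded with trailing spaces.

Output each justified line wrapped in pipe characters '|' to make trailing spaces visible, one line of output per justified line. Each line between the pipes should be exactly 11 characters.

Answer: |bean orange|
|to   pencil|
|and  memory|
|dolphin    |
|were       |

Derivation:
Line 1: ['bean', 'orange'] (min_width=11, slack=0)
Line 2: ['to', 'pencil'] (min_width=9, slack=2)
Line 3: ['and', 'memory'] (min_width=10, slack=1)
Line 4: ['dolphin'] (min_width=7, slack=4)
Line 5: ['were'] (min_width=4, slack=7)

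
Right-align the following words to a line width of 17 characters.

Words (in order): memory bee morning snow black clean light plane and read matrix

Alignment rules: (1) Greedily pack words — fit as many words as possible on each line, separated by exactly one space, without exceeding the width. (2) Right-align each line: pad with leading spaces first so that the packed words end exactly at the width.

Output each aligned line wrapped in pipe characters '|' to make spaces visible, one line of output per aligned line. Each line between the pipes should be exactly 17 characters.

Line 1: ['memory', 'bee'] (min_width=10, slack=7)
Line 2: ['morning', 'snow'] (min_width=12, slack=5)
Line 3: ['black', 'clean', 'light'] (min_width=17, slack=0)
Line 4: ['plane', 'and', 'read'] (min_width=14, slack=3)
Line 5: ['matrix'] (min_width=6, slack=11)

Answer: |       memory bee|
|     morning snow|
|black clean light|
|   plane and read|
|           matrix|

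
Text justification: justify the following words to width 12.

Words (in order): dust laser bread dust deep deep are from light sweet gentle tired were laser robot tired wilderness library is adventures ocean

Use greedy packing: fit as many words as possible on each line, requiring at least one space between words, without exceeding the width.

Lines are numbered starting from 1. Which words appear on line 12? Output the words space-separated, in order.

Line 1: ['dust', 'laser'] (min_width=10, slack=2)
Line 2: ['bread', 'dust'] (min_width=10, slack=2)
Line 3: ['deep', 'deep'] (min_width=9, slack=3)
Line 4: ['are', 'from'] (min_width=8, slack=4)
Line 5: ['light', 'sweet'] (min_width=11, slack=1)
Line 6: ['gentle', 'tired'] (min_width=12, slack=0)
Line 7: ['were', 'laser'] (min_width=10, slack=2)
Line 8: ['robot', 'tired'] (min_width=11, slack=1)
Line 9: ['wilderness'] (min_width=10, slack=2)
Line 10: ['library', 'is'] (min_width=10, slack=2)
Line 11: ['adventures'] (min_width=10, slack=2)
Line 12: ['ocean'] (min_width=5, slack=7)

Answer: ocean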